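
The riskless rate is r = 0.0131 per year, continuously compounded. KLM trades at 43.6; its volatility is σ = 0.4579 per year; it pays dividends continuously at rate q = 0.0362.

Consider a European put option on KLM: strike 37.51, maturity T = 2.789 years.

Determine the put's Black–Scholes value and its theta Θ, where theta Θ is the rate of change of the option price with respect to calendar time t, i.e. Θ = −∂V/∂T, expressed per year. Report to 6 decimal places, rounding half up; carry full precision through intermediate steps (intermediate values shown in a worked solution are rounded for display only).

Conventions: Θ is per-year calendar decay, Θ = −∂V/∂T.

price = 9.696801
Θ = -2.062714

σ√T = 0.4579·√2.789 = 0.764707
d₁ = (ln(S/K) + (r−q+σ²/2)T) / (σ√T) = (ln(43.6/37.51) + (0.0131−0.0362+0.4579²/2)·2.789) / 0.764707 = (0.150450 + 0.227962) / 0.764707 = 0.494846
d₂ = d₁ − σ√T = 0.494846 − 0.764707 = -0.269861
e^{−rT} = 0.964123
e^{−qT} = 0.903968
N(−d₁) = 0.310355,  N(−d₂) = 0.606366
Put price V = K·e^{−rT}·N(−d₂) − S·e^{−qT}·N(−d₁) = 21.928799 − 12.231998 = 9.696801
φ(d₁) = (1/√(2π))·e^{−d₁²/2} = 0.352969
Θ = −S·e^{−qT}·φ(d₁)·σ/(2√T) − q·S·e^{−qT}·N(−d₁) + r·K·e^{−rT}·N(−d₂) = −1.907183 − 0.442798 + 0.287267 = -2.062714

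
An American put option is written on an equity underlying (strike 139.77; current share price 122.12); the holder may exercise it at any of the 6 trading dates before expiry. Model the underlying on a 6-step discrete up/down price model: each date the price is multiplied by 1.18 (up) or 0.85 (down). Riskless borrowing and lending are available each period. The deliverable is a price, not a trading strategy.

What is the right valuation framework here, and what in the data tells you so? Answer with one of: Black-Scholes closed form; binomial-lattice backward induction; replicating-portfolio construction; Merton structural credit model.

framework: binomial-lattice backward induction

Key observation: early exercise of the strike-139.77 put must be checked at each of the 6 dates (spot 122.12), which forces a node-by-node comparison of intrinsic and continuation value backward from expiry.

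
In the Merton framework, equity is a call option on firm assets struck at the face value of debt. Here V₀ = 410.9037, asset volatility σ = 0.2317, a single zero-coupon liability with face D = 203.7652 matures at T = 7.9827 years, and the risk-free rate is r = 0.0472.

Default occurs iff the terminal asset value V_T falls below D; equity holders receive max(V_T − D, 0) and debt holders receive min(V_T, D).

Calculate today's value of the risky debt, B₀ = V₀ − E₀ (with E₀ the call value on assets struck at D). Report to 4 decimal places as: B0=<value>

B0=136.6619

Apply the equity-as-call identities (strike 203.7652, horizon 7.9827 years):
d₁ = [ln(V₀/D) + (r + σ²/2)T] / (σ√T)
   = [ln(410.9037/203.7652) + (0.0472 + 0.5·0.2317²)·7.9827] / (0.2317·√7.9827)
   = [0.701391 + 0.591059] / 0.654638 = 1.974297
d₂ = d₁ − σ√T = 1.974297 − 0.654638 = 1.319660
N(d₁) = 0.975826,  N(d₂) = 0.906526,  e^(−rT) = 0.686065
E₀ = V₀·N(d₁) − D·e^(−rT)·N(d₂)
   = 410.9037·0.975826 − 203.7652·0.686065·0.906526 = 274.241774
B₀ = V₀ − E₀ = 410.9037 − 274.241774 = 136.661926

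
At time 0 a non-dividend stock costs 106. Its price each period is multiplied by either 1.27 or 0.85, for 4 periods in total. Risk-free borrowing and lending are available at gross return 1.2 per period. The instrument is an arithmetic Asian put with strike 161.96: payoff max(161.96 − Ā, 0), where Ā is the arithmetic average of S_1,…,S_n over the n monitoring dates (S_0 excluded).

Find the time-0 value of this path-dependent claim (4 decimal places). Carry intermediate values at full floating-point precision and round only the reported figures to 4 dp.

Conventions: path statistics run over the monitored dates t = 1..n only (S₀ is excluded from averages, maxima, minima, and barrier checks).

price = 5.2330

Risk-neutral up-probability p* = (R−d)/(u−d) = (1.2−0.85)/(1.27−0.85) = 0.8333; the claim prices as the p*-weighted sum of path payoffs discounted by R^4.
Enumerate all 2^4 = 16 price paths (U = up ×1.27, D = down ×0.85); each path with k up-moves has probability p*^k·(1−p*)^(4−k).
DDDD: Ā=71.7787, payoff=90.1813, prob=0.000772
UDDD: Ā=107.2459, payoff=54.7141, prob=0.003858
DUDD: Ā=96.1159, payoff=65.8441, prob=0.003858
UUDD: Ā=143.6084, payoff=18.3516, prob=0.019290
DDUD: Ā=86.6554, payoff=75.3046, prob=0.003858
UDUD: Ā=129.4733, payoff=32.4867, prob=0.019290
DUUD: Ā=118.3433, payoff=43.6167, prob=0.019290
UUUD: Ā=176.8188, payoff=0.0000, prob=0.096451
DDDU: Ā=78.6139, payoff=83.3461, prob=0.003858
UDDU: Ā=117.4585, payoff=44.5015, prob=0.019290
DUDU: Ā=106.3285, payoff=55.6315, prob=0.019290
UUDU: Ā=158.8672, payoff=3.0928, prob=0.096451
DDUU: Ā=96.8680, payoff=65.0920, prob=0.019290
UDUU: Ā=144.7321, payoff=17.2279, prob=0.096451
DUUU: Ā=133.6021, payoff=28.3579, prob=0.096451
UUUU: Ā=199.6173, payoff=0.0000, prob=0.482253
Price = Σ prob·payoff / R^4 = 10.851106 / 2.073600 = 5.2330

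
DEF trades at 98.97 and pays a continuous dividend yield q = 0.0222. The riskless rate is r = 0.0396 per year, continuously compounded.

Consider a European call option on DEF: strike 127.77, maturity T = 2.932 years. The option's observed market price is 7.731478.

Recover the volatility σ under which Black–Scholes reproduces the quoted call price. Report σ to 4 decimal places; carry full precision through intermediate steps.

sigma = 0.2307

At σ = 0.2307 the Black–Scholes value reproduces the quote:
σ√T = 0.2307·√2.932 = 0.395030
d₁ = (ln(S/K) + (r−q+σ²/2)T) / (σ√T) = (ln(98.97/127.77) + (0.0396−0.0222+0.2307²/2)·2.932) / 0.395030 = (-0.255415 + 0.129041) / 0.395030 = -0.319910
d₂ = d₁ − σ√T = -0.319910 − 0.395030 = -0.714940
e^{−rT} = 0.890380
e^{−qT} = 0.936983
N(d₁) = 0.374518,  N(d₂) = 0.237323
V = S·e^{−qT}·N(d₁) − K·e^{−rT}·N(d₂) = 34.730261 − 26.998783 = 7.731478 (the observed quote) — the price is monotone increasing in volatility, hence this σ is the only solution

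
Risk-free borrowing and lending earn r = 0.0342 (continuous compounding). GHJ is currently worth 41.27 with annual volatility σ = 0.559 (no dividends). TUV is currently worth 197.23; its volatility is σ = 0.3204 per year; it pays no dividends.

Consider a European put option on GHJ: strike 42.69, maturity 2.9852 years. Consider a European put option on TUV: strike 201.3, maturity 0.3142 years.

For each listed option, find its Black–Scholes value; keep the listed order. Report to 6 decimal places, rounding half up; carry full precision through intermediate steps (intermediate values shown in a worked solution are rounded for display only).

[GHJ put K=42.69]
σ√T = 0.559·√2.9852 = 0.965825
d₁ = (ln(S/K) + (r+σ²/2)T) / (σ√T) = (ln(41.27/42.69) + (0.0342+0.559²/2)·2.9852) / 0.965825 = (-0.033829 + 0.568503) / 0.965825 = 0.553593
d₂ = d₁ − σ√T = 0.553593 − 0.965825 = -0.412232
e^{−rT} = 0.902945
N(−d₁) = 0.289929,  N(−d₂) = 0.659915
price = K·e^{−rT}·N(−d₂) − S·N(−d₁) = 25.437568 − 11.965357 = 13.472211
[TUV put K=201.3]
σ√T = 0.3204·√0.3142 = 0.179596
d₁ = (ln(S/K) + (r+σ²/2)T) / (σ√T) = (ln(197.23/201.3) + (0.0342+0.3204²/2)·0.3142) / 0.179596 = (-0.020426 + 0.026873) / 0.179596 = 0.035898
d₂ = d₁ − σ√T = 0.035898 − 0.179596 = -0.143697
e^{−rT} = 0.989312
N(−d₁) = 0.485682,  N(−d₂) = 0.557130
price = K·e^{−rT}·N(−d₂) − S·N(−d₁) = 110.951652 − 95.791018 = 15.160634

price(GHJ put K=42.69) = 13.472211
price(TUV put K=201.3) = 15.160634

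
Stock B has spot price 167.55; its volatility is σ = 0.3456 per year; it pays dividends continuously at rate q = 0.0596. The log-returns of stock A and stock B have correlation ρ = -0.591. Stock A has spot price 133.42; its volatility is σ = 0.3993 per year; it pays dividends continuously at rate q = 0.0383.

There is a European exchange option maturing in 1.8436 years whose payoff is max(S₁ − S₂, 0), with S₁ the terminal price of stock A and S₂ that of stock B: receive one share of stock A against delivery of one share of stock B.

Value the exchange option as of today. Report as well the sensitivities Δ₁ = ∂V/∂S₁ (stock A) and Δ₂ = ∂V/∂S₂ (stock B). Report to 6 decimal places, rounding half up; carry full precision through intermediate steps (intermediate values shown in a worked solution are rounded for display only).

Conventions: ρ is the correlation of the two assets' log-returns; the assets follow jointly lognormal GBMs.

exchange price = 35.858813
Δ1 = 0.555191
Δ2 = -0.228080

σ_eff = √(σ₁² + σ₂² − 2ρσ₁σ₂) = √(0.3993² + 0.3456² − 2·-0.591·0.3993·0.3456) = 0.664826
d₁ = (ln(S₁/S₂) + (q₂ − q₁ + σ_eff²/2)T) / (σ_eff√T) = (ln(133.42/167.55) + (0.0596 − 0.0383 + 0.220997)·1.8436) / 0.902696 = 0.242517
d₂ = d₁ − σ_eff√T = 0.242517 − 0.902696 = -0.660179
N(d₁) = 0.595810,  N(d₂) = 0.254569
V = S₁·e^{−q₁T}·N(d₁) − S₂·e^{−q₂T}·N(d₂) = 74.073567 − 38.214754 = 35.858813
Key observation: pricing in stock B-units makes this a unit-strike call on the ratio S₁/S₂ — the risk-free rate cancels and cannot affect the value.
Δ₁ = e^{−q₁T}·N(d₁) = 0.555191;  Δ₂ = −e^{−q₂T}·N(d₂) = -0.228080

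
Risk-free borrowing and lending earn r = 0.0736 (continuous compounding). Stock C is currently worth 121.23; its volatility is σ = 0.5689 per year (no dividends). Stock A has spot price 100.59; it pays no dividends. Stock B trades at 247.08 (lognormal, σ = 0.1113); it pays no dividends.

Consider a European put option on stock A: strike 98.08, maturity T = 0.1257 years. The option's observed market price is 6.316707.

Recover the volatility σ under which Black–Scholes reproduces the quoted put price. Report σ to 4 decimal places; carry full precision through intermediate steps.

sigma = 0.5663

At σ = 0.5663 the Black–Scholes value reproduces the quote:
σ√T = 0.5663·√0.1257 = 0.200777
d₁ = (ln(S/K) + (r+σ²/2)T) / (σ√T) = (ln(100.59/98.08) + (0.0736+0.5663²/2)·0.1257) / 0.200777 = (0.025269 + 0.029407) / 0.200777 = 0.272325
d₂ = d₁ − σ√T = 0.272325 − 0.200777 = 0.071548
e^{−rT} = 0.990791
N(−d₁) = 0.392686,  N(−d₂) = 0.471481
V = K·e^{−rT}·N(−d₂) − S·N(−d₁) = 45.817000 − 39.500293 = 6.316707 (matching the quote); vega is positive throughout, so no other σ reproduces this price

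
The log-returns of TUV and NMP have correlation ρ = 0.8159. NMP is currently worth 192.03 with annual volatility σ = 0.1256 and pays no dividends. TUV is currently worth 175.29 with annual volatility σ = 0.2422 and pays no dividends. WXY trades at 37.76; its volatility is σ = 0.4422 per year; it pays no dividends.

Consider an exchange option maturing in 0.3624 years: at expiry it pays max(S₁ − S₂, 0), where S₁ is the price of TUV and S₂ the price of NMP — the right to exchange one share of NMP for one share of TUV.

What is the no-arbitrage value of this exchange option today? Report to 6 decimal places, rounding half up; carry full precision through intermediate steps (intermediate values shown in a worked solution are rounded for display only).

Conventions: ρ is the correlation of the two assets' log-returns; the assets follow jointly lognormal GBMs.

exchange price = 1.555352

σ_eff = √(σ₁² + σ₂² − 2ρσ₁σ₂) = √(0.2422² + 0.1256² − 2·0.8159·0.2422·0.1256) = 0.157468
d₁ = (ln(S₁/S₂) + (q₂ − q₁ + σ_eff²/2)T) / (σ_eff√T) = (ln(175.29/192.03) + (0.0 − 0.0 + 0.012398)·0.3624) / 0.094796 = -0.914777
d₂ = d₁ − σ_eff√T = -0.914777 − 0.094796 = -1.009573
N(d₁) = 0.180154,  N(d₂) = 0.156350
V = S₁·e^{−q₁T}·N(d₁) − S₂·e^{−q₂T}·N(d₂) = 31.579244 − 30.023892 = 1.555352
Key observation: r never enters — measured in units of NMP, the claim is a call on S₁/S₂ struck at 1, so only the dividend yields and σ_eff matter.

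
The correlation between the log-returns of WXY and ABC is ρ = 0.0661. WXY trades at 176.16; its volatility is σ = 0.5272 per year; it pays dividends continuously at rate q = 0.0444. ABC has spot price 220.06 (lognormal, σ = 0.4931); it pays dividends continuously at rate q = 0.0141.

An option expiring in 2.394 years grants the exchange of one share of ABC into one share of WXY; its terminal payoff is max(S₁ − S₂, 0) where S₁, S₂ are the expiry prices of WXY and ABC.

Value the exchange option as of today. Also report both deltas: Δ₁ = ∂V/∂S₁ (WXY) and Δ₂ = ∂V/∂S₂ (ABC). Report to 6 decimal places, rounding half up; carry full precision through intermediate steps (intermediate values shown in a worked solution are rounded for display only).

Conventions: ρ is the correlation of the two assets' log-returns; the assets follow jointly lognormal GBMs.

σ_eff = √(σ₁² + σ₂² − 2ρσ₁σ₂) = √(0.5272² + 0.4931² − 2·0.0661·0.5272·0.4931) = 0.697654
d₁ = (ln(S₁/S₂) + (q₂ − q₁ + σ_eff²/2)T) / (σ_eff√T) = (ln(176.16/220.06) + (0.0141 − 0.0444 + 0.243360)·2.394) / 1.079448 = 0.266394
d₂ = d₁ − σ_eff√T = 0.266394 − 1.079448 = -0.813054
N(d₁) = 0.605032,  N(d₂) = 0.208093
V = S₁·e^{−q₁T}·N(d₁) − S₂·e^{−q₂T}·N(d₂) = 95.834749 − 44.273082 = 51.561666
Key observation: the rate r is irrelevant here: denominating values in ABC turns the exchange into a ratio option on S₁/S₂, and discounting at r drops out.
Δ₁ = e^{−q₁T}·N(d₁) = 0.544021;  Δ₂ = −e^{−q₂T}·N(d₂) = -0.201186

exchange price = 51.561666
Δ1 = 0.544021
Δ2 = -0.201186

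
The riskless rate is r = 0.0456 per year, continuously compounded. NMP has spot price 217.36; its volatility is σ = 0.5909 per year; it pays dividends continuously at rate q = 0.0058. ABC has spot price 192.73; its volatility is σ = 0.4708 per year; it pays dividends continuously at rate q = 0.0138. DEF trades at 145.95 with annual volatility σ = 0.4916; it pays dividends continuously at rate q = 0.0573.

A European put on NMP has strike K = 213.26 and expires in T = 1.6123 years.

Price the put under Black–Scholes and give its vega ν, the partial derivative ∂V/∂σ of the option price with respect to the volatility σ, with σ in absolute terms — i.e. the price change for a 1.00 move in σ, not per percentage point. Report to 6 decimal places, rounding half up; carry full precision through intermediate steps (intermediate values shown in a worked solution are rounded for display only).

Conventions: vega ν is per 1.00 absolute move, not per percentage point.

price = 52.219029
ν = 96.928189

σ√T = 0.5909·√1.6123 = 0.750303
d₁ = (ln(S/K) + (r−q+σ²/2)T) / (σ√T) = (ln(217.36/213.26) + (0.0456−0.0058+0.5909²/2)·1.6123) / 0.750303 = (0.019043 + 0.345647) / 0.750303 = 0.486057
d₂ = d₁ − σ√T = 0.486057 − 0.750303 = -0.264247
e^{−rT} = 0.929117
e^{−qT} = 0.990692
N(−d₁) = 0.313463,  N(−d₂) = 0.604205
Put price V = K·e^{−rT}·N(−d₂) − S·e^{−qT}·N(−d₁) = 119.719270 − 67.500241 = 52.219029
φ(d₁) = (1/√(2π))·e^{−d₁²/2} = 0.354494
ν = S·e^{−qT}·φ(d₁)·√T = 96.928189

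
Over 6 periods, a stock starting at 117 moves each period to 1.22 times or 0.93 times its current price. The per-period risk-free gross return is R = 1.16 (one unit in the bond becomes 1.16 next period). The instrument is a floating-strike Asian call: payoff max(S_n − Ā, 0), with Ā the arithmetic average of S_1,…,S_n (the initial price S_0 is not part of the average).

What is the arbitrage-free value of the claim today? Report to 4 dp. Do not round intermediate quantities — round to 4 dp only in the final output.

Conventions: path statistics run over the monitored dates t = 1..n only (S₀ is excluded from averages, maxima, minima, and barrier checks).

Risk-neutral up-probability p* = (R−d)/(u−d) = (1.16−0.93)/(1.22−0.93) = 0.7931; the claim prices as the p*-weighted sum of path payoffs discounted by R^6.
Enumerate all 2^6 = 64 price paths (U = up ×1.22, D = down ×0.93); each path with k up-moves has probability p*^k·(1−p*)^(6−k).
DDDDDD: Ā=91.4548, payoff=0.0000, prob=0.000078
UDDDDD: Ā=119.9729, payoff=0.0000, prob=0.000301
DUDDDD: Ā=114.3179, payoff=0.0000, prob=0.000301
UUDDDD: Ā=149.9654, payoff=0.0000, prob=0.001153
DDUDDD: Ā=109.0588, payoff=0.0000, prob=0.000301
UDUDDD: Ā=143.0663, payoff=0.0000, prob=0.001153
DUUDDD: Ā=137.4113, payoff=0.0000, prob=0.001153
UUUDDD: Ā=180.2600, payoff=0.0000, prob=0.004418
DDDUDD: Ā=104.1677, payoff=0.0000, prob=0.000301
UDDUDD: Ā=136.6502, payoff=0.0000, prob=0.001153
DUDUDD: Ā=130.9952, payoff=0.0000, prob=0.001153
UUDUDD: Ā=171.8431, payoff=0.0000, prob=0.004418
DDUUDD: Ā=125.7360, payoff=4.5319, prob=0.001153
UDUUDD: Ā=164.9440, payoff=5.9450, prob=0.004418
DUUUDD: Ā=159.2890, payoff=11.6000, prob=0.004418
UUUUDD: Ā=208.9598, payoff=15.2172, prob=0.016937
DDDDUD: Ā=99.6191, payoff=0.0000, prob=0.000301
UDDDUD: Ā=130.6831, payoff=0.0000, prob=0.001153
DUDDUD: Ā=125.0281, payoff=5.2397, prob=0.001153
UUDDUD: Ā=164.0154, payoff=6.8736, prob=0.004418
DDUDUD: Ā=119.7690, payoff=10.4989, prob=0.001153
UDUDUD: Ā=157.1163, payoff=13.7727, prob=0.004418
DUUDUD: Ā=151.4613, payoff=19.4277, prob=0.004418
UUUDUD: Ā=198.6912, payoff=25.4858, prob=0.016937
DDDUUD: Ā=114.8780, payoff=15.3899, prob=0.001153
UDDUUD: Ā=150.7001, payoff=20.1889, prob=0.004418
DUDUUD: Ā=145.0451, payoff=25.8439, prob=0.004418
UUDUUD: Ā=190.2743, payoff=33.9027, prob=0.016937
DDUUUD: Ā=139.7860, payoff=31.1030, prob=0.004418
UDUUUD: Ā=183.3752, payoff=40.8018, prob=0.016937
DUUUUD: Ā=177.7202, payoff=46.4568, prob=0.016937
UUUUUD: Ā=233.1383, payoff=60.9434, prob=0.064924
DDDDDU: Ā=95.3889, payoff=3.9137, prob=0.000301
UDDDDU: Ā=125.1338, payoff=5.1341, prob=0.001153
DUDDDU: Ā=119.4788, payoff=10.7891, prob=0.001153
UUDDDU: Ā=156.7356, payoff=14.1534, prob=0.004418
DDUDDU: Ā=114.2196, payoff=16.0482, prob=0.001153
UDUDDU: Ā=149.8365, payoff=21.0525, prob=0.004418
DUUDDU: Ā=144.1815, payoff=26.7075, prob=0.004418
UUUDDU: Ā=189.1414, payoff=35.0357, prob=0.016937
DDDUDU: Ā=109.3286, payoff=20.9392, prob=0.001153
UDDUDU: Ā=143.4204, payoff=27.4687, prob=0.004418
DUDUDU: Ā=137.7654, payoff=33.1237, prob=0.004418
UUDUDU: Ā=180.7244, payoff=43.4526, prob=0.016937
DDUUDU: Ā=132.5062, payoff=38.3828, prob=0.004418
UDUUDU: Ā=173.8253, payoff=50.3517, prob=0.016937
DUUUDU: Ā=168.1703, payoff=56.0067, prob=0.016937
UUUUDU: Ā=220.6106, payoff=73.4711, prob=0.064924
DDDDUU: Ā=104.7800, payoff=25.4879, prob=0.001153
UDDDUU: Ā=137.4533, payoff=33.4357, prob=0.004418
DUDDUU: Ā=131.7983, payoff=39.0907, prob=0.004418
UUDDUU: Ā=172.8967, payoff=51.2803, prob=0.016937
DDUDUU: Ā=126.5392, payoff=44.3499, prob=0.004418
UDUDUU: Ā=165.9976, payoff=58.1794, prob=0.016937
DUUDUU: Ā=160.3426, payoff=63.8344, prob=0.016937
UUUDUU: Ā=210.3419, payoff=83.7397, prob=0.064924
DDDUUU: Ā=121.6482, payoff=49.2409, prob=0.004418
UDDUUU: Ā=159.5815, payoff=64.5955, prob=0.016937
DUDUUU: Ā=153.9265, payoff=70.2505, prob=0.016937
UUDUUU: Ā=201.9250, payoff=92.1566, prob=0.064924
DDUUUU: Ā=148.6673, payoff=75.5097, prob=0.016937
UDUUUU: Ā=195.0259, payoff=99.0557, prob=0.064924
DUUUUU: Ā=189.3709, payoff=104.7107, prob=0.064924
UUUUUU: Ā=248.4221, payoff=137.3625, prob=0.248874
Price = Σ prob·payoff / R^6 = 82.104276 / 2.436396 = 33.6991

price = 33.6991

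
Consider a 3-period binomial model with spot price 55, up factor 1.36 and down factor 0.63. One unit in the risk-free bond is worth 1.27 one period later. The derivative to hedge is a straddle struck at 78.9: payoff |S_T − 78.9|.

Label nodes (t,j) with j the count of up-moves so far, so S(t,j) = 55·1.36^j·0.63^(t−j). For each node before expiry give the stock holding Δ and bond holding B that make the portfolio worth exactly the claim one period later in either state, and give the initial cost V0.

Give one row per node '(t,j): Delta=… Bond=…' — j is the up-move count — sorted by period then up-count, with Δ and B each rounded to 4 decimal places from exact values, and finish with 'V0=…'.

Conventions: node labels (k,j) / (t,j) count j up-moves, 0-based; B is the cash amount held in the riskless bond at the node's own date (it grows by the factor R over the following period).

(0,0): Delta=0.4112 Bond=0.0144
(1,0): Delta=-1.0000 Bond=48.9181
(1,1): Delta=0.5032 Bond=-6.8582
(2,0): Delta=-1.0000 Bond=62.1260
(2,1): Delta=-1.0000 Bond=62.1260
(2,2): Delta=0.6011 Bond=-18.6712
V0=22.6331

No-arbitrage ⇒ martingale measure with p* = (R−d)/(u−d) = 0.8767.
Payoffs at expiry: V(3,0)=65.1474, V(3,1)=49.2119, V(3,2)=14.8114, V(3,3)=59.4501
Node (2,0) S=21.8295: V=(p*·49.2119+(1−p*)·65.1474)/1.27=40.2965; Δ=(49.2119−65.1474)/(29.6881−13.7526)=-1.0000; B=V−Δ·S=62.1260
Node (2,1) S=47.1240: V=(p*·14.8114+(1−p*)·49.2119)/1.27=15.0020; Δ=(14.8114−49.2119)/(64.0886−29.6881)=-1.0000; B=V−Δ·S=62.1260
Node (2,2) S=101.7280: V=(p*·59.4501+(1−p*)·14.8114)/1.27=42.4777; Δ=(59.4501−14.8114)/(138.3501−64.0886)=0.6011; B=V−Δ·S=-18.6712
Node (1,0) S=34.6500: V=(p*·15.0020+(1−p*)·40.2965)/1.27=14.2681; Δ=(15.0020−40.2965)/(47.1240−21.8295)=-1.0000; B=V−Δ·S=48.9181
Node (1,1) S=74.8000: V=(p*·42.4777+(1−p*)·15.0020)/1.27=30.7797; Δ=(42.4777−15.0020)/(101.7280−47.1240)=0.5032; B=V−Δ·S=-6.8582
Node (0,0) S=55.0000: V=(p*·30.7797+(1−p*)·14.2681)/1.27=22.6331; Δ=(30.7797−14.2681)/(74.8000−34.6500)=0.4112; B=V−Δ·S=0.0144
Check: Δ(0,0)·S0 + B(0,0) = 22.6331 = V0.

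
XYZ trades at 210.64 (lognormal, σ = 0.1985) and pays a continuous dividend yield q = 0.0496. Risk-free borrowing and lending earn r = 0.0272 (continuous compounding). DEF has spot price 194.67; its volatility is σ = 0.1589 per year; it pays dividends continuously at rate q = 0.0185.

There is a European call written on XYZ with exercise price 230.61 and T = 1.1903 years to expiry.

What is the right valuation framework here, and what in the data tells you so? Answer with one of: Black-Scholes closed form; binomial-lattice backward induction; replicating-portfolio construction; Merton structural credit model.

Key observation: with XYZ following a GBM at constant σ and r, the European call struck at 230.61 prices in closed form — nothing here needs a stepwise model or a balance sheet.

framework: Black-Scholes closed form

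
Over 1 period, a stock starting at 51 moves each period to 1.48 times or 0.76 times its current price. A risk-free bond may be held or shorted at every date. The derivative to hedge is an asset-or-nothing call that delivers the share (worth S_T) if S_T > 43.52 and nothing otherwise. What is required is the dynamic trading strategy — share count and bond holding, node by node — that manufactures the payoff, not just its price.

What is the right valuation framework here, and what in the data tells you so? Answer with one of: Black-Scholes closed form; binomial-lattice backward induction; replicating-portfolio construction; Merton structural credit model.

framework: replicating-portfolio construction

Key observation: the deliverable is the dynamic trading strategy on the 1-step tree (spot 51, moves 1.48 and 0.76), so the valuation must go through the node-by-node replicating-portfolio solve.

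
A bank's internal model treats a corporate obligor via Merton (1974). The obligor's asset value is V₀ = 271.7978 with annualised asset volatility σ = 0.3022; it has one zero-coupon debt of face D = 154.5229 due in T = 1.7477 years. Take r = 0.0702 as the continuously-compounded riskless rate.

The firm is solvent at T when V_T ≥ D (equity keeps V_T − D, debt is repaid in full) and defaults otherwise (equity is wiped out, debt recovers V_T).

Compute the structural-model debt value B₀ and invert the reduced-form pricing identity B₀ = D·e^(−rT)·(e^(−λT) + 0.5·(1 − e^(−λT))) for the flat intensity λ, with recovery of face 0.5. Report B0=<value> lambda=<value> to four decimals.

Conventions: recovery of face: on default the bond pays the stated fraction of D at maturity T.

Apply the equity-as-call identities (strike 154.5229, horizon 1.7477 years):
d₁ = [ln(V₀/D) + (r + σ²/2)T] / (σ√T)
   = [ln(271.7978/154.5229) + (0.0702 + 0.5·0.3022²)·1.7477] / (0.3022·√1.7477)
   = [0.564716 + 0.202493] / 0.399510 = 1.920373
d₂ = d₁ − σ√T = 1.920373 − 0.399510 = 1.520863
N(d₁) = 0.972595,  N(d₂) = 0.935853,  e^(−rT) = 0.884539
E₀ = V₀·N(d₁) − D·e^(−rT)·N(d₂)
   = 271.7978·0.972595 − 154.5229·0.884539·0.935853 = 136.435253
B₀ = V₀ − E₀ = 271.7978 − 136.435253 = 135.362547
e^(−λT) = (B₀·e^(rT)/D − 0.5)/(1 − 0.5) = (135.3625·1.130532/154.5229 − 0.5)/0.5 = 0.98069894
λ = −ln(0.98069894)/1.7477 = 0.011152

B0=135.3625 lambda=0.0112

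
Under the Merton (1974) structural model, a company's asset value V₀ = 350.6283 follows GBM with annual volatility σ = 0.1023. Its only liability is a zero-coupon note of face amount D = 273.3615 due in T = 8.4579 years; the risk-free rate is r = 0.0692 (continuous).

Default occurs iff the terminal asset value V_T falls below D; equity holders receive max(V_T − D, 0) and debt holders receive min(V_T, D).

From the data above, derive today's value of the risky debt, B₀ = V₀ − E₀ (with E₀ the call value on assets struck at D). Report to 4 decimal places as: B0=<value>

Apply the equity-as-call identities (strike 273.3615, horizon 8.4579 years):
d₁ = [ln(V₀/D) + (r + σ²/2)T] / (σ√T)
   = [ln(350.6283/273.3615) + (0.0692 + 0.5·0.1023²)·8.4579] / (0.1023·√8.4579)
   = [0.248932 + 0.629544] / 0.297514 = 2.952723
d₂ = d₁ − σ√T = 2.952723 − 0.297514 = 2.655209
N(d₁) = 0.998425,  N(d₂) = 0.996037,  e^(−rT) = 0.556946
E₀ = V₀·N(d₁) − D·e^(−rT)·N(d₂)
   = 350.6283·0.998425 − 273.3615·0.556946·0.996037 = 198.431798
B₀ = V₀ − E₀ = 350.6283 − 198.431798 = 152.196502

B0=152.1965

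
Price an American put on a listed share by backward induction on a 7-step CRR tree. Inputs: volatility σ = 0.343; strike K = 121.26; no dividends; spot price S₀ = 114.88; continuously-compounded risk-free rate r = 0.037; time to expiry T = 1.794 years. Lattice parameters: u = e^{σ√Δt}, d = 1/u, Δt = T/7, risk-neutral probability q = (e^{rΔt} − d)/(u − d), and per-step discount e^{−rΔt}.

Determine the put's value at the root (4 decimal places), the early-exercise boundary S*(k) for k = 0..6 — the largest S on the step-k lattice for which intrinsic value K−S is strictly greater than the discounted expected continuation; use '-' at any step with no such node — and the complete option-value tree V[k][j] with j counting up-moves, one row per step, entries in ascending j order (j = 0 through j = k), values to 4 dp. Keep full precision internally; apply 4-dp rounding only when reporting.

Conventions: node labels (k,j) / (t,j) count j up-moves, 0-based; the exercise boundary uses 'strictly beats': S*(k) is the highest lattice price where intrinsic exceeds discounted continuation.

params: Δt=0.25629 u=1.18963 d=0.84060 q=0.48400 e^(-rΔt)=0.99056
t_7 payoffs: 87.1909 73.0448 53.0248 24.6922 0.0000 0.0000 0.0000 0.0000
t_6: node(6,0) S=40.5296 payoff=80.7304 vs cont=79.5860 → 80.7304 [stop]  node(6,1) S=57.3583 payoff=63.9017 vs cont=62.7573 → 63.9017 [stop]  node(6,2) S=81.1746 payoff=40.0854 vs cont=38.9409 → 40.0854 [stop]  node(6,3) S=114.8800 payoff=6.3800 vs cont=12.6210 → 12.6210 [wait]  node(6,4) S=162.5805 payoff=0.0000 vs cont=0.0000 → 0.0000 [wait]  node(6,5) S=230.0872 payoff=0.0000 vs cont=0.0000 → 0.0000 [wait]  node(6,6) S=325.6241 payoff=0.0000 vs cont=0.0000 → 0.0000 [wait]  ⇒ S*(6)=81.1746
t_5: node(5,0) S=48.2152 payoff=73.0448 vs cont=71.9003 → 73.0448 [stop]  node(5,1) S=68.2352 payoff=53.0248 vs cont=51.8804 → 53.0248 [stop]  node(5,2) S=96.5678 payoff=24.6922 vs cont=26.5399 → 26.5399 [wait]  node(5,3) S=136.6647 payoff=0.0000 vs cont=6.4510 → 6.4510 [wait]  node(5,4) S=193.4107 payoff=0.0000 vs cont=0.0000 → 0.0000 [wait]  node(5,5) S=273.7188 payoff=0.0000 vs cont=0.0000 → 0.0000 [wait]  ⇒ S*(5)=68.2352
t_4: node(4,0) S=57.3583 payoff=63.9017 vs cont=62.7573 → 63.9017 [stop]  node(4,1) S=81.1746 payoff=40.0854 vs cont=39.8268 → 40.0854 [stop]  node(4,2) S=114.8800 payoff=6.3800 vs cont=16.6583 → 16.6583 [wait]  node(4,3) S=162.5805 payoff=0.0000 vs cont=3.2974 → 3.2974 [wait]  node(4,4) S=230.0872 payoff=0.0000 vs cont=0.0000 → 0.0000 [wait]  ⇒ S*(4)=81.1746
t_3: node(3,0) S=68.2352 payoff=53.0248 vs cont=51.8804 → 53.0248 [stop]  node(3,1) S=96.5678 payoff=24.6922 vs cont=28.4754 → 28.4754 [wait]  node(3,2) S=136.6647 payoff=0.0000 vs cont=10.0955 → 10.0955 [wait]  node(3,3) S=193.4107 payoff=0.0000 vs cont=1.6854 → 1.6854 [wait]  ⇒ S*(3)=68.2352
t_2: node(2,0) S=81.1746 payoff=40.0854 vs cont=40.7547 → 40.7547 [wait]  node(2,1) S=114.8800 payoff=6.3800 vs cont=19.3948 → 19.3948 [wait]  node(2,2) S=162.5805 payoff=0.0000 vs cont=5.9682 → 5.9682 [wait]  ⇒ S*(2)=-
t_1: node(1,0) S=96.5678 payoff=24.6922 vs cont=30.1296 → 30.1296 [wait]  node(1,1) S=136.6647 payoff=0.0000 vs cont=12.7747 → 12.7747 [wait]  ⇒ S*(1)=-
t_0: node(0,0) S=114.8800 payoff=6.3800 vs cont=21.5248 → 21.5248 [wait]  ⇒ S*(0)=-

price = 21.5248
boundary = - - - 68.2352 81.1746 68.2352 81.1746
tree:
21.5248
30.1296 12.7747
40.7547 19.3948 5.9682
53.0248 28.4754 10.0955 1.6854
63.9017 40.0854 16.6583 3.2974 0.0000
73.0448 53.0248 26.5399 6.4510 0.0000 0.0000
80.7304 63.9017 40.0854 12.6210 0.0000 0.0000 0.0000
87.1909 73.0448 53.0248 24.6922 0.0000 0.0000 0.0000 0.0000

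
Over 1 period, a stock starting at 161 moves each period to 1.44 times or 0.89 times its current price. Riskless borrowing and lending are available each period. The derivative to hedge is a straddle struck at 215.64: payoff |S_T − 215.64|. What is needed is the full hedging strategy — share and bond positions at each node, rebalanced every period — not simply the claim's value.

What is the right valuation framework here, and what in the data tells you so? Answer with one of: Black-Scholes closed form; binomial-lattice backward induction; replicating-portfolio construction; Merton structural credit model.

Key observation: the task asks for the hedge itself — share and bond holdings at every node of the 1-period tree on spot 161 with factors 1.44/0.89 — which is exactly what the replicating-portfolio construction produces.

framework: replicating-portfolio construction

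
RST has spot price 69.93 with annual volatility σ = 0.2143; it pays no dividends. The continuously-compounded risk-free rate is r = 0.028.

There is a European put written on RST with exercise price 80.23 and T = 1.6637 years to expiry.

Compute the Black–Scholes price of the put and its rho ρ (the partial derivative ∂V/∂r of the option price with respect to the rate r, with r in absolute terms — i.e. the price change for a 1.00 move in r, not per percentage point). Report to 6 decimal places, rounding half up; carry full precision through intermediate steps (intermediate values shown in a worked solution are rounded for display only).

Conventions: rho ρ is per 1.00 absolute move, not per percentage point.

price = 11.804145
ρ = -86.591911

σ√T = 0.2143·√1.6637 = 0.276414
d₁ = (ln(S/K) + (r+σ²/2)T) / (σ√T) = (ln(69.93/80.23) + (0.028+0.2143²/2)·1.6637) / 0.276414 = (-0.137403 + 0.084786) / 0.276414 = -0.190355
d₂ = d₁ − σ√T = -0.190355 − 0.276414 = -0.466769
e^{−rT} = 0.954485
N(−d₁) = 0.575485,  N(−d₂) = 0.679668
Put price V = K·e^{−rT}·N(−d₂) − S·N(−d₁) = 52.047792 − 40.243646 = 11.804145
ρ = −K·T·e^{−rT}·N(−d₂) = -86.591911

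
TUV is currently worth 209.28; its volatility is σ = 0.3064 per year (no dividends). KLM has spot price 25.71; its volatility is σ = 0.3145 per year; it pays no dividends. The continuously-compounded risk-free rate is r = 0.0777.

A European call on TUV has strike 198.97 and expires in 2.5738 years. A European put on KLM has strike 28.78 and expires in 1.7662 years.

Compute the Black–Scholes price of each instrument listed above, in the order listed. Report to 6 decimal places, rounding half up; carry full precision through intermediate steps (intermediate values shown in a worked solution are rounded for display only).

price(TUV call K=198.97) = 63.788271
price(KLM put K=28.78) = 3.901424

[TUV call K=198.97]
σ√T = 0.3064·√2.5738 = 0.491560
d₁ = (ln(S/K) + (r+σ²/2)T) / (σ√T) = (ln(209.28/198.97) + (0.0777+0.3064²/2)·2.5738) / 0.491560 = (0.050519 + 0.320800) / 0.491560 = 0.755389
d₂ = d₁ − σ√T = 0.755389 − 0.491560 = 0.263829
e^{−rT} = 0.818744
N(d₁) = 0.774992,  N(d₂) = 0.604044
price = S·N(d₁) − K·e^{−rT}·N(d₂) = 162.190364 − 98.402093 = 63.788271
[KLM put K=28.78]
σ√T = 0.3145·√1.7662 = 0.417966
d₁ = (ln(S/K) + (r+σ²/2)T) / (σ√T) = (ln(25.71/28.78) + (0.0777+0.3145²/2)·1.7662) / 0.417966 = (-0.112801 + 0.224581) / 0.417966 = 0.267440
d₂ = d₁ − σ√T = 0.267440 − 0.417966 = -0.150526
e^{−rT} = 0.871766
N(−d₁) = 0.394565,  N(−d₂) = 0.559825
price = K·e^{−rT}·N(−d₂) − S·N(−d₁) = 14.045696 − 10.144272 = 3.901424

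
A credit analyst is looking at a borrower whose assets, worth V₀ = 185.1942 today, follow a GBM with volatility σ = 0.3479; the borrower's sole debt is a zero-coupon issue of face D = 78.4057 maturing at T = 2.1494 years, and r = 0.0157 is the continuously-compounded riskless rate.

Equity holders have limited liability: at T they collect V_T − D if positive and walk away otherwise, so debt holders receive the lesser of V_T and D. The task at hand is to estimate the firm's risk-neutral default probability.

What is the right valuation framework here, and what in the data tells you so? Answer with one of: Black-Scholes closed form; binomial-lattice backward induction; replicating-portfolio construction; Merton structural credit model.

Key observation: the question is about default risk generated by asset-value dynamics against a debt face of 78.4057 — the structural framework prices exactly that.

framework: Merton structural credit model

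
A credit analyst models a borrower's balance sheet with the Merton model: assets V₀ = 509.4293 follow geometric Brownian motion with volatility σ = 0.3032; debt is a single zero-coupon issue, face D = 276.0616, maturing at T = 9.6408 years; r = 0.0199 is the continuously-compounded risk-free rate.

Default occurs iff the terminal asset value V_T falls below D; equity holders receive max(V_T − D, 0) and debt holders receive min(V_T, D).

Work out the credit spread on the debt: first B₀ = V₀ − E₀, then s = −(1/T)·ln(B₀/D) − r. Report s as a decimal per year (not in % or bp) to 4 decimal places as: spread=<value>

Apply the equity-as-call identities (strike 276.0616, horizon 9.6408 years):
d₁ = [ln(V₀/D) + (r + σ²/2)T] / (σ√T)
   = [ln(509.4293/276.0616) + (0.0199 + 0.5·0.3032²)·9.6408] / (0.3032·√9.6408)
   = [0.612667 + 0.634992] / 0.941425 = 1.325288
d₂ = d₁ − σ√T = 1.325288 − 0.941425 = 0.383863
N(d₁) = 0.907462,  N(d₂) = 0.649460,  e^(−rT) = 0.825429
E₀ = V₀·N(d₁) − D·e^(−rT)·N(d₂)
   = 509.4293·0.907462 − 276.0616·0.825429·0.649460 = 314.295842
B₀ = V₀ − E₀ = 509.4293 − 314.295842 = 195.133458
spread = −(1/T)·ln(B₀/D) − r = −(1/9.6408)·ln(195.133458/276.0616) − 0.0199 = 0.01608667

spread=0.0161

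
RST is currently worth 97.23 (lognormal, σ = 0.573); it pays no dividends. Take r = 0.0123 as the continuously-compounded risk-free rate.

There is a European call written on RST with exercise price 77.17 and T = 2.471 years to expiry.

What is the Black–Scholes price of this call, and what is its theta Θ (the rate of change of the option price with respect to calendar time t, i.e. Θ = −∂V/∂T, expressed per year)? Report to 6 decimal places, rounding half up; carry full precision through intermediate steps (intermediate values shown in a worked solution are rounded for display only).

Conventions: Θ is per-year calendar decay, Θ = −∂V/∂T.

price = 42.250571
Θ = -5.775648

σ√T = 0.573·√2.471 = 0.900722
d₁ = (ln(S/K) + (r+σ²/2)T) / (σ√T) = (ln(97.23/77.17) + (0.0123+0.573²/2)·2.471) / 0.900722 = (0.231069 + 0.436044) / 0.900722 = 0.740641
d₂ = d₁ − σ√T = 0.740641 − 0.900722 = -0.160081
e^{−rT} = 0.970064
N(d₁) = 0.770545,  N(d₂) = 0.436409
Call price V = S·N(d₁) − K·e^{−rT}·N(d₂) = 74.920045 − 32.669474 = 42.250571
φ(d₁) = (1/√(2π))·e^{−d₁²/2} = 0.303245
Θ = −S·φ(d₁)·σ/(2√T) − r·K·e^{−rT}·N(d₂) = −5.373813 − 0.401835 = -5.775648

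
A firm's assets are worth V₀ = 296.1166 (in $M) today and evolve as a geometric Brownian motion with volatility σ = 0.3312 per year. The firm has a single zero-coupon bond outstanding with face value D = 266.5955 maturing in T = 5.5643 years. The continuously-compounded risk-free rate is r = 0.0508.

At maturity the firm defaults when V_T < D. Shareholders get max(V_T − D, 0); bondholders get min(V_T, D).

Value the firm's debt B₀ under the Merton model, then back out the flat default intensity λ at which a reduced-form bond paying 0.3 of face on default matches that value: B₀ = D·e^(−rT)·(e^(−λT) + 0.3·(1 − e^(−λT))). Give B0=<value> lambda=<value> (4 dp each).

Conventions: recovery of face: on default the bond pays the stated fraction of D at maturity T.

B0=164.4708 lambda=0.0540

Apply the equity-as-call identities (strike 266.5955, horizon 5.5643 years):
d₁ = [ln(V₀/D) + (r + σ²/2)T] / (σ√T)
   = [ln(296.1166/266.5955) + (0.0508 + 0.5·0.3312²)·5.5643] / (0.3312·√5.5643)
   = [0.105021 + 0.587850] / 0.781260 = 0.886863
d₂ = d₁ − σ√T = 0.886863 − 0.781260 = 0.105603
N(d₁) = 0.812424,  N(d₂) = 0.542051,  e^(−rT) = 0.753771
E₀ = V₀·N(d₁) − D·e^(−rT)·N(d₂)
   = 296.1166·0.812424 − 266.5955·0.753771·0.542051 = 131.645835
B₀ = V₀ − E₀ = 296.1166 − 131.645835 = 164.470765
e^(−λT) = (B₀·e^(rT)/D − 0.3)/(1 − 0.3) = (164.4708·1.326663/266.5955 − 0.3)/0.7 = 0.74065447
λ = −ln(0.74065447)/5.5643 = 0.053955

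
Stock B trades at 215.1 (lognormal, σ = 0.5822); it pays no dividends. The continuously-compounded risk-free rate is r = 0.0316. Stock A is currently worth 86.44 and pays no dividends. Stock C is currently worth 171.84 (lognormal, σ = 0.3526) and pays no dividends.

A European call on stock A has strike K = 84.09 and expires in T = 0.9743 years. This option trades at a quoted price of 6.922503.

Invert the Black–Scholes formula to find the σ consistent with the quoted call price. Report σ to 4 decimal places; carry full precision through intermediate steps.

sigma = 0.1212

At σ = 0.1212 the Black–Scholes value reproduces the quote:
σ√T = 0.1212·√0.9743 = 0.119632
d₁ = (ln(S/K) + (r+σ²/2)T) / (σ√T) = (ln(86.44/84.09) + (0.0316+0.1212²/2)·0.9743) / 0.119632 = (0.027563 + 0.037944) / 0.119632 = 0.547567
d₂ = d₁ − σ√T = 0.547567 − 0.119632 = 0.427934
e^{−rT} = 0.969681
N(d₁) = 0.708005,  N(d₂) = 0.665650
V = S·N(d₁) − K·e^{−rT}·N(d₂) = 61.199970 − 54.277466 = 6.922503 (the quoted price), and the Black–Scholes price is strictly increasing in σ, so σ is unique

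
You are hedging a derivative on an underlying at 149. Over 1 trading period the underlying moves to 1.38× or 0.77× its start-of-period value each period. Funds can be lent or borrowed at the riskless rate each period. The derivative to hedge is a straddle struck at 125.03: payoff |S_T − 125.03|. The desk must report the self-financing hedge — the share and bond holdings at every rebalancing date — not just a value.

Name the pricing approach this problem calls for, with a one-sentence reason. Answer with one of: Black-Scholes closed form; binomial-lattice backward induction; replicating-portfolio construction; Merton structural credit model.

Key observation: what is demanded is not a single number but the (Δ, B) position at each node of the 1.38/0.77 tree starting at 149; constructing those positions is the replicating-portfolio method.

framework: replicating-portfolio construction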